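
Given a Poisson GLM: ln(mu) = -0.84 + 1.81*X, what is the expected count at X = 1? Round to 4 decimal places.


Compute eta = -0.84 + 1.81 * 1 = 0.9700.
Apply inverse link: mu = e^0.9700 = 2.6379.

2.6379


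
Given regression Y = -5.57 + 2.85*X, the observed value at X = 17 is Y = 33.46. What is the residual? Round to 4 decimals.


Compute yhat = -5.57 + (2.85)(17) = 42.8800.
Residual = actual - predicted = 33.46 - 42.8800 = -9.4200.

-9.4200


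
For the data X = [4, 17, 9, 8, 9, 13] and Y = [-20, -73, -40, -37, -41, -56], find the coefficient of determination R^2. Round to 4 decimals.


The fitted line is Y = -4.1000 + -4.0400*X.
SSres = 1.3400, SStot = 1633.5000.
R^2 = 1 - SSres/SStot = 0.9992.

0.9992


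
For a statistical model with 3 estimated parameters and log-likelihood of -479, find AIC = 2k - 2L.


AIC = 2k - 2*loglik = 2(3) - 2(-479).
= 6 + 958 = 964.

964


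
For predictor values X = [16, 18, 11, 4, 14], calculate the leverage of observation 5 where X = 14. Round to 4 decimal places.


n = 5, xbar = 12.6000.
SXX = sum((xi - xbar)^2) = 119.2000.
h = 1/5 + (14 - 12.6000)^2 / 119.2000 = 0.2164.

0.2164


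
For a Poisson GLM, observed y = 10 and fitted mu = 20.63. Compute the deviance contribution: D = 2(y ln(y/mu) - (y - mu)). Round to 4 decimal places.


y/mu = 10/20.63 = 0.484731 (approx.), and ln(10/20.63) = -0.724161.
y * ln(y/mu) = 10 * -0.724161 = -7.241610.
y - mu = -10.63.
D = 2 * (-7.241610 - -10.63) = 6.776780, which rounds to 6.7768.

6.7768


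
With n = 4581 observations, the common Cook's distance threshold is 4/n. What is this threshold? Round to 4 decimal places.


Using the rule of thumb:
Threshold = 4 / 4581 = 0.0009.

0.0009


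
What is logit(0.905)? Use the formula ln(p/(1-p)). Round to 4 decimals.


Compute the odds: 0.905/0.095 = 9.5263.
Take the natural log: ln(9.5263) = 2.2541.

2.2541


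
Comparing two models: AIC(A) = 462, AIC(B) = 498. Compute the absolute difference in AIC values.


Absolute difference = |462 - 498| = 36.
The model with lower AIC (A) is preferred.

36


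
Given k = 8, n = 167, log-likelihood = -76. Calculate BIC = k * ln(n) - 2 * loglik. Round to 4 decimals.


Compute k*ln(n) = 8*ln(167) = 8*5.117994 = 40.943952.
Then -2*loglik = 152.
BIC = 40.943952 + 152 = 192.943952, which rounds to 192.9440.

192.9440


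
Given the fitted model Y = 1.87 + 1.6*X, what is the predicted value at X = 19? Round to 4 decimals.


Plug X = 19 into Y = 1.87 + 1.6*X:
Y = 1.87 + 30.4000 = 32.2700.

32.2700


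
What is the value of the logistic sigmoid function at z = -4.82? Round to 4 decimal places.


exp(4.8200) = 123.9651.
1 + exp(-z) = 124.9651.
sigmoid = 1/124.9651 = 0.0080.

0.0080


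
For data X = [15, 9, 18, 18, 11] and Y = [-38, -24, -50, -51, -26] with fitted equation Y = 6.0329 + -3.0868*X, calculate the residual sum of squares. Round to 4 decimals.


For each point, residual = actual - predicted.
Residuals: [2.2691, -2.2517, -0.4705, -1.4705, 1.9219].
Sum of squared residuals = 16.2964.

16.2964


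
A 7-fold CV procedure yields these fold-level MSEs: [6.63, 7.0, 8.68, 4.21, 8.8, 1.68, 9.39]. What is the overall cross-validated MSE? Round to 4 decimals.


Total MSE across folds = 46.3900.
CV-MSE = 46.3900/7 = 6.6271.

6.6271


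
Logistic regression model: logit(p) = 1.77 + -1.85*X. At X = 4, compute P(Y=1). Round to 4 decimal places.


Compute z = 1.77 + (-1.85)(4) = -5.6300.
exp(-z) = 278.6621.
P = 1/(1 + 278.6621) = 0.0036.

0.0036


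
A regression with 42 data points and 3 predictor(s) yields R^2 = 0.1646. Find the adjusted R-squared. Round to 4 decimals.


Adjusted R^2 = 1 - (1 - R^2) * (n-1)/(n-p-1).
(1 - R^2) = 0.8354.
(n-1)/(n-p-1) = 41/38.
(1 - R^2) * (n-1) = 0.8354 * 41 = 34.2514.
Divide by (n-p-1): 34.2514 / 38 = 0.9014.
Adj R^2 = 1 - 0.9014 = 0.0986.

0.0986


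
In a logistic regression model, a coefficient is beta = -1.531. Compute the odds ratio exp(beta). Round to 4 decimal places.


The odds ratio is computed as:
OR = e^(-1.531) = 0.2163.

0.2163


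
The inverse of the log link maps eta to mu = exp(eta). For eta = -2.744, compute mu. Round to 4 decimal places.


Apply the inverse link:
mu = e^-2.744 = 0.0643.

0.0643


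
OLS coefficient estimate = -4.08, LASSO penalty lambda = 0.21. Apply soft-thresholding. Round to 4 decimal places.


Absolute value: |-4.08| = 4.08.
Compare to lambda = 0.21.
Since |beta| > lambda, coefficient = sign(beta)*(|beta| - lambda) = -3.8700.

-3.8700


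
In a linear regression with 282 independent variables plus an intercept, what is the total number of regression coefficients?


Including the intercept, the model has 282 predictor coefficients + 1 intercept.
Total = 283.

283


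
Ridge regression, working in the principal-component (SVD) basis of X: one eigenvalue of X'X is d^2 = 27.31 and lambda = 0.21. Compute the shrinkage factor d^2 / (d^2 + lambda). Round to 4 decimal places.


d^2 + lambda = 27.31 + 0.21 = 27.5200.
Shrinkage factor = 27.31/27.5200 = 0.9924.

0.9924


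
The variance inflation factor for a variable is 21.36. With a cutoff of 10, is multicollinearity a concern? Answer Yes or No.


Compare VIF = 21.36 to the threshold of 10.
21.36 >= 10, so the answer is Yes.

Yes


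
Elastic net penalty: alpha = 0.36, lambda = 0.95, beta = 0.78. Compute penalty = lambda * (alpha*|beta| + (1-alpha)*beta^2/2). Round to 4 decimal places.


alpha * |beta| = 0.36 * 0.78 = 0.2808.
(1-alpha) * beta^2/2 = 0.64 * 0.6084/2 = 0.1947.
Total = 0.95 * (0.2808 + 0.1947) = 0.4517.

0.4517


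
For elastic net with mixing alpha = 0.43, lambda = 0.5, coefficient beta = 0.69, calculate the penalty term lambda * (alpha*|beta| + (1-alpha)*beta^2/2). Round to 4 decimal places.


alpha * |beta| = 0.43 * 0.69 = 0.2967.
(1-alpha) * beta^2/2 = 0.57 * 0.4761/2 = 0.1357.
Total = 0.5 * (0.2967 + 0.1357) = 0.2162.

0.2162


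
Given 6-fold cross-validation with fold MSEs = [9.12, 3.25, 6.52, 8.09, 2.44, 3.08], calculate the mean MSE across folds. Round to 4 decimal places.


Add all fold MSEs: 32.5000.
Divide by k = 6: 32.5000/6 = 5.4167.

5.4167


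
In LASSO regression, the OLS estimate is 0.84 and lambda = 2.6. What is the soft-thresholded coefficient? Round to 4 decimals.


Absolute value: |0.84| = 0.84.
Compare to lambda = 2.6.
Since |beta| <= lambda, the coefficient is set to 0.

0.0000


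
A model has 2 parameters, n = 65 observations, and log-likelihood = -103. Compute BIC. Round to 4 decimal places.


ln(65) = 4.174387.
k * ln(n) = 2 * 4.174387 = 8.348774.
-2L = 206.
BIC = 8.348774 + 206 = 214.348774, which rounds to 214.3488.

214.3488


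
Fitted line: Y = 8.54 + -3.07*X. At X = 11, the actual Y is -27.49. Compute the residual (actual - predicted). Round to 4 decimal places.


Fitted value at X = 11 is yhat = 8.54 + -3.07*11 = -25.2300.
Residual = -27.49 - -25.2300 = -2.2600.

-2.2600


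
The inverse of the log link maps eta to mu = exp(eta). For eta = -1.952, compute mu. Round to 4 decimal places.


Apply the inverse link:
mu = e^-1.952 = 0.1420.

0.1420


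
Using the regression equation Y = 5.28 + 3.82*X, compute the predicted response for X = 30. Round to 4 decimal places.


Substitute X = 30 into the equation:
Y = 5.28 + 3.82 * 30 = 5.28 + 114.6000 = 119.8800.

119.8800


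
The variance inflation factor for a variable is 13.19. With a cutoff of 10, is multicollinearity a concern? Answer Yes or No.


Check: VIF = 13.19 vs threshold = 10.
Since 13.19 >= 10, the answer is Yes.

Yes


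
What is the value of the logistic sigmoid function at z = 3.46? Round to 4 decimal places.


exp(-3.4600) = 0.0314.
1 + exp(-z) = 1.0314.
sigmoid = 1/1.0314 = 0.9695.

0.9695


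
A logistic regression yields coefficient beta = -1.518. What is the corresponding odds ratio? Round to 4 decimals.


The odds ratio is computed as:
OR = e^(-1.518) = 0.2191.

0.2191


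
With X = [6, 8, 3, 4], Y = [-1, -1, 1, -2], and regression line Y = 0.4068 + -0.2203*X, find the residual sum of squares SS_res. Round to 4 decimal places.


Compute predicted values, then residuals = yi - yhat_i.
Residuals: [-0.0850, 0.3556, 1.2541, -1.5256].
SSres = sum(residual^2) = 4.0339.

4.0339


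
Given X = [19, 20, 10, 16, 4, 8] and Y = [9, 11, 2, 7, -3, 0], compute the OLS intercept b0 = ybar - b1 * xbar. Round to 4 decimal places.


Compute b1 = 0.8492 from the OLS formula.
With xbar = 12.8333 and ybar = 4.3333, the intercept is:
b0 = 4.3333 - 0.8492 * 12.8333 = -6.5642.

-6.5642


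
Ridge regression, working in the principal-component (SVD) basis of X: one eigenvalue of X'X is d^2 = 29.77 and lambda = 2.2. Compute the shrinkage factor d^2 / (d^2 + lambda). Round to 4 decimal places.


d^2 + lambda = 29.77 + 2.2 = 31.9700.
Shrinkage factor = 29.77/31.9700 = 0.9312.

0.9312


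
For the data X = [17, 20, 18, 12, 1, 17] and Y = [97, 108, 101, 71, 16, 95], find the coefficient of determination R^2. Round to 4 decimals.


Fit the OLS line: b0 = 11.5209, b1 = 4.9279.
SSres = 8.2388.
SStot = 5905.3333.
R^2 = 1 - 8.2388/5905.3333 = 0.9986.

0.9986


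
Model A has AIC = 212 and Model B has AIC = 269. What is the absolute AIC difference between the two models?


Absolute difference = |212 - 269| = 57.
The model with lower AIC (A) is preferred.

57


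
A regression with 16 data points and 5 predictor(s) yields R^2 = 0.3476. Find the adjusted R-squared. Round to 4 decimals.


Plug in: Adj R^2 = 1 - (1 - 0.3476) * 15/10.
= 1 - 0.6524 * 15/10
= 1 - 9.7860 / 10
= 1 - 0.9786 = 0.0214.

0.0214


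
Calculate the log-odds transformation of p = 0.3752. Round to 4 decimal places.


The odds are p/(1-p) = 0.3752 / 0.6248 = 0.6005.
logit(p) = ln(0.6005) = -0.5100.

-0.5100


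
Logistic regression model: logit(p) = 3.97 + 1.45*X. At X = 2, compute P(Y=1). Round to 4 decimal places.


Linear predictor: z = 3.97 + 1.45 * 2 = 6.8700.
P = 1/(1 + exp(-6.8700)) = 1/(1 + 0.0010) = 0.9990.

0.9990


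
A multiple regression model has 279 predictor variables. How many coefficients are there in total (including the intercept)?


Each predictor gets one coefficient, plus one intercept.
Total parameters = 279 + 1 = 280.

280


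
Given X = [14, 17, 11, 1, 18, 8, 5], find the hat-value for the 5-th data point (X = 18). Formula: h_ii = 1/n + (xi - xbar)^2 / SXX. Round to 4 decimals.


Compute xbar = 10.5714 with n = 7 observations.
SXX = 237.7143.
Leverage = 1/7 + (18 - 10.5714)^2/237.7143 = 0.3750.

0.3750


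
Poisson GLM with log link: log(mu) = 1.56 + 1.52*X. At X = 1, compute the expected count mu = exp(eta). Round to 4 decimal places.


Compute eta = 1.56 + 1.52 * 1 = 3.0800.
Apply inverse link: mu = e^3.0800 = 21.7584.

21.7584


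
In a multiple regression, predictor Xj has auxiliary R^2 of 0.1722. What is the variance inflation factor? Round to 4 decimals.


VIF = 1 / (1 - 0.1722).
= 1 / 0.8278 = 1.2080.

1.2080


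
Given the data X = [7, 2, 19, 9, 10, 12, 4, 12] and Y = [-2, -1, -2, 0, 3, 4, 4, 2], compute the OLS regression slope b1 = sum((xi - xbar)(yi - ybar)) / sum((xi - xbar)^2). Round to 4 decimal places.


The sample means are xbar = 9.3750 and ybar = 1.0000.
Compute S_xx = 195.8750 and S_xy = -11.0000.
Slope b1 = S_xy / S_xx = -11.0000 / 195.8750 = -0.0562.

-0.0562


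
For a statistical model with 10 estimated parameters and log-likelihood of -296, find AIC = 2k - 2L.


AIC = 2k - 2*loglik = 2(10) - 2(-296).
= 20 + 592 = 612.

612


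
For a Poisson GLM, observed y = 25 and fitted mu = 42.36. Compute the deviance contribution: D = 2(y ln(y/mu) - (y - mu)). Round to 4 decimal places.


y/mu = 25/42.36 = 0.590179 (approx.), and ln(25/42.36) = -0.527329.
y * ln(y/mu) = 25 * -0.527329 = -13.183225.
y - mu = -17.36.
D = 2 * (-13.183225 - -17.36) = 8.353550, which rounds to 8.3536.

8.3536


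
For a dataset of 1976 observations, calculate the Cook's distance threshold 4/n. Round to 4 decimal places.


The threshold is 4/n.
4/1976 = 0.0020.

0.0020


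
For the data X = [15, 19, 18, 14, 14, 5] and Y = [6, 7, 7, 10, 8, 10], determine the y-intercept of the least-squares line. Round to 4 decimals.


First find the slope: b1 = -0.2361.
Means: xbar = 14.1667, ybar = 8.0000.
b0 = ybar - b1 * xbar = 8.0000 - -0.2361 * 14.1667 = 11.3446.

11.3446


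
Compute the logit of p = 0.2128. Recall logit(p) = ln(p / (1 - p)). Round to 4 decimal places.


Compute the odds: 0.2128/0.7872 = 0.2703.
Take the natural log: ln(0.2703) = -1.3081.

-1.3081


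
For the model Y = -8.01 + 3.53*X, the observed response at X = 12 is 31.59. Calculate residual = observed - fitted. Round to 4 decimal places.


Compute yhat = -8.01 + (3.53)(12) = 34.3500.
Residual = actual - predicted = 31.59 - 34.3500 = -2.7600.

-2.7600


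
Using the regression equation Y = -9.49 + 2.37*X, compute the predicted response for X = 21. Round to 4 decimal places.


Plug X = 21 into Y = -9.49 + 2.37*X:
Y = -9.49 + 49.7700 = 40.2800.

40.2800


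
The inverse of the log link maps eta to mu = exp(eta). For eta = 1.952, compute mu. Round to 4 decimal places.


The inverse log link gives:
mu = exp(1.952) = 7.0428.

7.0428


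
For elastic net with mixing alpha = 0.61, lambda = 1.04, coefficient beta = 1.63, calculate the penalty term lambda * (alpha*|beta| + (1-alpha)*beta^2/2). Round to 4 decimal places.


L1 component = 0.61 * |1.63| = 0.9943.
L2 component = 0.39 * 1.63^2 / 2 = 0.5181.
Penalty = 1.04 * (0.9943 + 0.5181) = 1.04 * 1.5124 = 1.5729.

1.5729


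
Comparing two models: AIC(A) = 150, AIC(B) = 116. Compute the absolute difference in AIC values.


Absolute difference = |150 - 116| = 34.
The model with lower AIC (B) is preferred.

34


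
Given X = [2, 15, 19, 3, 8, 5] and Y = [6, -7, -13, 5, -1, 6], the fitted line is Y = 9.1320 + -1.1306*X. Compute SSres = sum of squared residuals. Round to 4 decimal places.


Compute predicted values, then residuals = yi - yhat_i.
Residuals: [-0.8708, 0.8270, -0.6506, -0.7402, -1.0872, 2.5210].
SSres = sum(residual^2) = 9.9508.

9.9508


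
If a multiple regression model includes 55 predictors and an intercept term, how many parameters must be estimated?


Each predictor gets one coefficient, plus one intercept.
Total parameters = 55 + 1 = 56.

56


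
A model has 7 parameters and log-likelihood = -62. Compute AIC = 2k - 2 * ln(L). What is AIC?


AIC = 2k - 2*loglik = 2(7) - 2(-62).
= 14 + 124 = 138.

138


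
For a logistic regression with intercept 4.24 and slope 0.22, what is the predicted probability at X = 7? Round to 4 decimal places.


z = 4.24 + 0.22 * 7 = 5.7800.
Sigmoid: P = 1 / (1 + exp(-5.7800)) = 0.9969.

0.9969


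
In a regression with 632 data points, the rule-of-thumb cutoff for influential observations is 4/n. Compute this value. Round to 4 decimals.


Cook's distance cutoff = 4/n = 4/632.
= 0.0063.

0.0063


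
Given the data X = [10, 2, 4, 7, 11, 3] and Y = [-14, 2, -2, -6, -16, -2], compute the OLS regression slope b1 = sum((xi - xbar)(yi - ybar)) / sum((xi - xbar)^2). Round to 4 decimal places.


First compute the means: xbar = 6.1667, ybar = -6.3333.
Then S_xx = sum((xi - xbar)^2) = 70.8333.
S_xy = sum((xi - xbar)(yi - ybar)) = -133.6667.
b1 = S_xy / S_xx = -133.6667 / 70.8333 = -1.8871.

-1.8871


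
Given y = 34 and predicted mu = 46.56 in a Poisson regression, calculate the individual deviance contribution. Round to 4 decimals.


y/mu = 34/46.56 = 0.730241 (approx.), and ln(34/46.56) = -0.314381.
y * ln(y/mu) = 34 * -0.314381 = -10.688954.
y - mu = -12.56.
D = 2 * (-10.688954 - -12.56) = 3.742092, which rounds to 3.7421.

3.7421


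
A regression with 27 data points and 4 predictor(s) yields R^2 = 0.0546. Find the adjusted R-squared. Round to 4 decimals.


Using the formula:
(1 - 0.0546) = 0.9454.
Multiply by 26/22: 0.9454 * 26 = 24.5804, then 24.5804 / 22 = 1.1173.
Adj R^2 = 1 - 1.1173 = -0.1173.

-0.1173


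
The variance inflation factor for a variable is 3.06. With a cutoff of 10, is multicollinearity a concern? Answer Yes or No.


Compare VIF = 3.06 to the threshold of 10.
3.06 < 10, so the answer is No.

No


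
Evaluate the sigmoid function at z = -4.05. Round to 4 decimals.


exp(4.0500) = 57.3975.
1 + exp(-z) = 58.3975.
sigmoid = 1/58.3975 = 0.0171.

0.0171


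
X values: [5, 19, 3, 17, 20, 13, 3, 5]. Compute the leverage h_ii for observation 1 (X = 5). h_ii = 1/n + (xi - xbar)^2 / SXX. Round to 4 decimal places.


Mean of X: xbar = 10.6250.
SXX = 383.8750.
For X = 5: h = 1/8 + (5 - 10.6250)^2/383.8750 = 0.2074.

0.2074


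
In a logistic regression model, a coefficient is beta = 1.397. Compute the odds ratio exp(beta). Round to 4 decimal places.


exp(1.397) = 4.0431.
So the odds ratio is 4.0431.

4.0431


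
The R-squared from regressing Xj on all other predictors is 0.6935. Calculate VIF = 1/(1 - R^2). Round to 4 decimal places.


VIF = 1 / (1 - 0.6935).
= 1 / 0.3065 = 3.2626.

3.2626


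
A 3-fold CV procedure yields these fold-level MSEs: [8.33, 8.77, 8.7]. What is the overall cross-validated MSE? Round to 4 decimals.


Sum of fold MSEs = 25.8000.
Average = 25.8000 / 3 = 8.6000.

8.6000


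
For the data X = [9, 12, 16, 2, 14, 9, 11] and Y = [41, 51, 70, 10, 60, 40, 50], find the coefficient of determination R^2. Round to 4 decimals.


The fitted line is Y = 2.0458 + 4.2148*X.
SSres = 7.8134, SStot = 2170.0000.
R^2 = 1 - SSres/SStot = 0.9964.

0.9964


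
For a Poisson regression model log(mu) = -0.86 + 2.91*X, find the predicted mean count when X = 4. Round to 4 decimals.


eta = -0.86 + 2.91 * 4 = 10.7800.
mu = exp(10.7800) = 48050.1242.

48050.1242


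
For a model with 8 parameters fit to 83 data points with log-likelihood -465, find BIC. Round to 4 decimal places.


ln(83) = 4.418841.
k * ln(n) = 8 * 4.418841 = 35.350728.
-2L = 930.
BIC = 35.350728 + 930 = 965.350728, which rounds to 965.3507.

965.3507


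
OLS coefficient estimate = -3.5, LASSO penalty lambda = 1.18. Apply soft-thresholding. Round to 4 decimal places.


|beta_OLS| = 3.5.
lambda = 1.18.
Since |beta| > lambda, coefficient = sign(beta)*(|beta| - lambda) = -2.3200.
Result = -2.3200.

-2.3200


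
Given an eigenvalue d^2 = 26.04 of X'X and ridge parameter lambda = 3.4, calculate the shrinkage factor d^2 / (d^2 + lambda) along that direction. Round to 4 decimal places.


d^2 + lambda = 26.04 + 3.4 = 29.4400.
Shrinkage factor = 26.04/29.4400 = 0.8845.

0.8845


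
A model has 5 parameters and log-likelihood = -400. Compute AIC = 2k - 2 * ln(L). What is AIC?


AIC = 2*5 - 2*(-400).
= 10 + 800 = 810.

810


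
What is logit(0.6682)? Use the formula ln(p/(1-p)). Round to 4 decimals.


The odds are p/(1-p) = 0.6682 / 0.3318 = 2.0139.
logit(p) = ln(2.0139) = 0.7001.

0.7001


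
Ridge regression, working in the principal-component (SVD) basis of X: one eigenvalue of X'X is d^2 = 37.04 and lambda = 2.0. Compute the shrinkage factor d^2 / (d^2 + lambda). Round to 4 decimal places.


Denominator = d^2 + lambda = 37.04 + 2.0 = 39.0400.
Shrinkage = 37.04 / 39.0400 = 0.9488.

0.9488


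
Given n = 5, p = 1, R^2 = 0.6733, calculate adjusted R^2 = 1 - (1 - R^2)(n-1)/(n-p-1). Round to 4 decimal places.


Using the formula:
(1 - 0.6733) = 0.3267.
Multiply by 4/3: 0.3267 * 4 = 1.3068, then 1.3068 / 3 = 0.4356.
Adj R^2 = 1 - 0.4356 = 0.5644.

0.5644


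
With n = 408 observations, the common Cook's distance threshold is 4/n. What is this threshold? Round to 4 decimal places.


Cook's distance cutoff = 4/n = 4/408.
= 0.0098.

0.0098


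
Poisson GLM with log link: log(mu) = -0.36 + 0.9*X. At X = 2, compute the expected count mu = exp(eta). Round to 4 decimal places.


eta = -0.36 + 0.9 * 2 = 1.4400.
mu = exp(1.4400) = 4.2207.

4.2207


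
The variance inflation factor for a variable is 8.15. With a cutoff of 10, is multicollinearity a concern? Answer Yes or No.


Check: VIF = 8.15 vs threshold = 10.
Since 8.15 < 10, the answer is No.

No


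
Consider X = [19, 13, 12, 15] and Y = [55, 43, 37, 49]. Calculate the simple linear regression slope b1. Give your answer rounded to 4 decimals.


First compute the means: xbar = 14.7500, ybar = 46.0000.
Then S_xx = sum((xi - xbar)^2) = 28.7500.
S_xy = sum((xi - xbar)(yi - ybar)) = 69.0000.
b1 = S_xy / S_xx = 69.0000 / 28.7500 = 2.4000.

2.4000


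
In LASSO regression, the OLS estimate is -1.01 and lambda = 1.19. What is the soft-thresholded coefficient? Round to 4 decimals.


Check: |-1.01| = 1.01 vs lambda = 1.19.
Since |beta| <= lambda, the coefficient is set to 0.
Soft-thresholded coefficient = 0.0000.

0.0000


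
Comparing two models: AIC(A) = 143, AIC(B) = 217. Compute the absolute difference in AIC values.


|AIC_A - AIC_B| = |143 - 217| = 74.
Model A is preferred (lower AIC).

74


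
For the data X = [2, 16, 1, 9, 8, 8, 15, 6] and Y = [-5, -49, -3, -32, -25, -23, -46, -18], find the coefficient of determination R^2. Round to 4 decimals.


After computing the OLS fit (b0=0.2612, b1=-3.1245):
SSres = 22.3574, SStot = 2002.8750.
R^2 = 1 - 22.3574/2002.8750 = 0.9888.

0.9888


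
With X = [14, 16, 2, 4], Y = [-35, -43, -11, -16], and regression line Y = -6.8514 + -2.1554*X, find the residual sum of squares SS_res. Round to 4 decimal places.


For each point, residual = actual - predicted.
Residuals: [2.0270, -1.6622, 0.1622, -0.5270].
Sum of squared residuals = 7.1757.

7.1757


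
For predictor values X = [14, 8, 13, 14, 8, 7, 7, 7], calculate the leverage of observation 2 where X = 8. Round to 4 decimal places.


Mean of X: xbar = 9.7500.
SXX = 75.5000.
For X = 8: h = 1/8 + (8 - 9.7500)^2/75.5000 = 0.1656.

0.1656


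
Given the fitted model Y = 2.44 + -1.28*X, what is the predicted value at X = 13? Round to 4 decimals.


Substitute X = 13 into the equation:
Y = 2.44 + -1.28 * 13 = 2.44 + -16.6400 = -14.2000.

-14.2000


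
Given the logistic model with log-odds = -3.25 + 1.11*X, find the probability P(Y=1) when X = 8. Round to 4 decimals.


Compute z = -3.25 + (1.11)(8) = 5.6300.
exp(-z) = 0.0036.
P = 1/(1 + 0.0036) = 0.9964.

0.9964


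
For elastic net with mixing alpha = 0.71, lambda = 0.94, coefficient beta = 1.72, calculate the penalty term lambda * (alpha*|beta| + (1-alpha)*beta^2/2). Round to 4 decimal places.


alpha * |beta| = 0.71 * 1.72 = 1.2212.
(1-alpha) * beta^2/2 = 0.29 * 2.9584/2 = 0.4290.
Total = 0.94 * (1.2212 + 0.4290) = 1.5512.

1.5512


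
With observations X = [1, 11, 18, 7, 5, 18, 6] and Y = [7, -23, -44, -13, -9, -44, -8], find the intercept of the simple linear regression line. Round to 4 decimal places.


Compute b1 = -2.9124 from the OLS formula.
With xbar = 9.4286 and ybar = -19.1429, the intercept is:
b0 = -19.1429 - -2.9124 * 9.4286 = 8.3171.

8.3171


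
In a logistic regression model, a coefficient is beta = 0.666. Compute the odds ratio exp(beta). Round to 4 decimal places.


The odds ratio is computed as:
OR = e^(0.666) = 1.9464.

1.9464


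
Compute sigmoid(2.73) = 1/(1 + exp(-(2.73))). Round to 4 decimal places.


Compute exp(-2.7300) = 0.0652.
Sigmoid = 1 / (1 + 0.0652) = 1 / 1.0652 = 0.9388.

0.9388


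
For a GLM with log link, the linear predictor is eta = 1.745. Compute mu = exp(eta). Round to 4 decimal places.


mu = exp(eta) = exp(1.745).
= 5.7259.

5.7259


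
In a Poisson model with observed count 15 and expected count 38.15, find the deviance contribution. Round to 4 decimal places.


y/mu = 15/38.15 = 0.393185 (approx.), and ln(15/38.15) = -0.933476.
y * ln(y/mu) = 15 * -0.933476 = -14.002140.
y - mu = -23.15.
D = 2 * (-14.002140 - -23.15) = 18.295720, which rounds to 18.2957.

18.2957


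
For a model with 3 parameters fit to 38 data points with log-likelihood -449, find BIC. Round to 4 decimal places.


Compute k*ln(n) = 3*ln(38) = 3*3.637586 = 10.912758.
Then -2*loglik = 898.
BIC = 10.912758 + 898 = 908.912758, which rounds to 908.9128.

908.9128


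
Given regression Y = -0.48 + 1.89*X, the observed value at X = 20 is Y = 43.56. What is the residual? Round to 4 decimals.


Compute yhat = -0.48 + (1.89)(20) = 37.3200.
Residual = actual - predicted = 43.56 - 37.3200 = 6.2400.

6.2400


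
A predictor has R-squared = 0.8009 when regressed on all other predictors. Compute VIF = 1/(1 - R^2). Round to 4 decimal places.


Denominator: 1 - 0.8009 = 0.1991.
VIF = 1 / 0.1991 = 5.0226.

5.0226


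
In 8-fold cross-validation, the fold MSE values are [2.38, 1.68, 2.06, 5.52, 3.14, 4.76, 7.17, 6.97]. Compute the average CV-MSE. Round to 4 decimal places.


Add all fold MSEs: 33.6800.
Divide by k = 8: 33.6800/8 = 4.2100.

4.2100


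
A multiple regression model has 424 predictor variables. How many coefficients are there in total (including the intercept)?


Including the intercept, the model has 424 predictor coefficients + 1 intercept.
Total = 425.

425


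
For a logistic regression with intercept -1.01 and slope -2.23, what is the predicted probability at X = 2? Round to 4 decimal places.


Linear predictor: z = -1.01 + -2.23 * 2 = -5.4700.
P = 1/(1 + exp(5.4700)) = 1/(1 + 237.4602) = 0.0042.

0.0042


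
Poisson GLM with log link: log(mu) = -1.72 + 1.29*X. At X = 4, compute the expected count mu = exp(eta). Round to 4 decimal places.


Linear predictor: eta = -1.72 + (1.29)(4) = 3.4400.
Expected count: mu = exp(3.4400) = 31.1870.

31.1870


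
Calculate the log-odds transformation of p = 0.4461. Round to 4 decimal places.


1 - p = 0.5539.
p/(1-p) = 0.8054.
logit = ln(0.8054) = -0.2164.

-0.2164


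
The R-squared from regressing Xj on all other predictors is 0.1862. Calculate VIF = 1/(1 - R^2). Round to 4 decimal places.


Using VIF = 1/(1 - R^2_j):
1 - 0.1862 = 0.8138.
VIF = 1.2288.

1.2288


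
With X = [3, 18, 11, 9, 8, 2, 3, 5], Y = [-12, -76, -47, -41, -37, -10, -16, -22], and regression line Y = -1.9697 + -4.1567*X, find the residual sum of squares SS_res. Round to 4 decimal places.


Predicted values from Y = -1.9697 + -4.1567*X.
Residuals: [2.4398, 0.7903, 0.6934, -1.6200, -1.7767, 0.2831, -1.5602, 0.7532].
SSres = 15.9207.

15.9207


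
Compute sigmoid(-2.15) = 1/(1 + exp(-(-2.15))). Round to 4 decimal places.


First, exp(2.1500) = 8.5849.
Then sigma(z) = 1/(1 + 8.5849) = 0.1043.

0.1043


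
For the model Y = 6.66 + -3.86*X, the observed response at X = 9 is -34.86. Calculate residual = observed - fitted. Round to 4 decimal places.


Fitted value at X = 9 is yhat = 6.66 + -3.86*9 = -28.0800.
Residual = -34.86 - -28.0800 = -6.7800.

-6.7800


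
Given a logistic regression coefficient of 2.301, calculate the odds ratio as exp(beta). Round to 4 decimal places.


Odds ratio = exp(beta) = exp(2.301).
= 9.9842.

9.9842


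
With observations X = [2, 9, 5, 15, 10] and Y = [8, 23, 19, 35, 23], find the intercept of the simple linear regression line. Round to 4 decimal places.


Compute b1 = 1.8968 from the OLS formula.
With xbar = 8.2000 and ybar = 21.6000, the intercept is:
b0 = 21.6000 - 1.8968 * 8.2000 = 6.0466.

6.0466


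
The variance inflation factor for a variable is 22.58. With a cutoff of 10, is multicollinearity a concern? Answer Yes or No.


Compare VIF = 22.58 to the threshold of 10.
22.58 >= 10, so the answer is Yes.

Yes


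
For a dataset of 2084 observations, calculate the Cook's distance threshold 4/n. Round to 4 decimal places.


Cook's distance cutoff = 4/n = 4/2084.
= 0.0019.

0.0019


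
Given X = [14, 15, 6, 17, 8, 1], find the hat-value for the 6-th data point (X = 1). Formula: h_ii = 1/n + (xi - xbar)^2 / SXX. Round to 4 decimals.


Mean of X: xbar = 10.1667.
SXX = 190.8333.
For X = 1: h = 1/6 + (1 - 10.1667)^2/190.8333 = 0.6070.

0.6070


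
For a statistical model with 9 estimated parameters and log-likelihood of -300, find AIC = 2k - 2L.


AIC = 2k - 2*loglik = 2(9) - 2(-300).
= 18 + 600 = 618.

618


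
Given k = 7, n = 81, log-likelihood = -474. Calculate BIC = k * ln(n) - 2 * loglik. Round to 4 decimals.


ln(81) = 4.394449.
k * ln(n) = 7 * 4.394449 = 30.761143.
-2L = 948.
BIC = 30.761143 + 948 = 978.761143, which rounds to 978.7611.

978.7611


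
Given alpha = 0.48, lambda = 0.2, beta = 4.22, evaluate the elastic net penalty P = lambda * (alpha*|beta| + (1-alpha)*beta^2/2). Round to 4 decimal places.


Compute:
L1 = 0.48 * 4.22 = 2.0256.
L2 = 0.52 * 4.22^2 / 2 = 4.6302.
Penalty = 0.2 * (2.0256 + 4.6302) = 1.3312.

1.3312


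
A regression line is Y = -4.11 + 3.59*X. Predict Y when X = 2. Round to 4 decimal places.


Plug X = 2 into Y = -4.11 + 3.59*X:
Y = -4.11 + 7.1800 = 3.0700.

3.0700


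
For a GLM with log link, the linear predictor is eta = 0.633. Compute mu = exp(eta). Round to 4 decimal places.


Apply the inverse link:
mu = e^0.633 = 1.8833.

1.8833


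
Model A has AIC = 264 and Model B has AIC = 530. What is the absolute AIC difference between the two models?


Absolute difference = |264 - 530| = 266.
The model with lower AIC (A) is preferred.

266


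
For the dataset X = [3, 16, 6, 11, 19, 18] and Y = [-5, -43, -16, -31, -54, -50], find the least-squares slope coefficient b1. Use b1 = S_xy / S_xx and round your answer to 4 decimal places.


First compute the means: xbar = 12.1667, ybar = -33.1667.
Then S_xx = sum((xi - xbar)^2) = 218.8333.
S_xy = sum((xi - xbar)(yi - ybar)) = -644.8333.
b1 = S_xy / S_xx = -644.8333 / 218.8333 = -2.9467.

-2.9467


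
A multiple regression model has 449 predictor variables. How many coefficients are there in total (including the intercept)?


Total coefficients = number of predictors + 1 (for the intercept).
= 449 + 1 = 450.

450


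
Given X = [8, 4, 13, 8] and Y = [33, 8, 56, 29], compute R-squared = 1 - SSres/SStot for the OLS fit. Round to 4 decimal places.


The fitted line is Y = -12.3313 + 5.3129*X.
SSres = 10.7607, SStot = 1161.0000.
R^2 = 1 - SSres/SStot = 0.9907.

0.9907


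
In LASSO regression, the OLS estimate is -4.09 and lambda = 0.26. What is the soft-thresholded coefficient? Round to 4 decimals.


Absolute value: |-4.09| = 4.09.
Compare to lambda = 0.26.
Since |beta| > lambda, coefficient = sign(beta)*(|beta| - lambda) = -3.8300.

-3.8300


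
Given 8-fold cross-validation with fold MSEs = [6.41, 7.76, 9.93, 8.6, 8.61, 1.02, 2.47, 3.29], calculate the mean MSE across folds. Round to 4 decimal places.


Total MSE across folds = 48.0900.
CV-MSE = 48.0900/8 = 6.0113.

6.0113


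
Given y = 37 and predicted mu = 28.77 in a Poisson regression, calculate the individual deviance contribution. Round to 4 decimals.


Compute y*ln(y/mu) = 37*ln(37/28.77) = 37*0.251585 = 9.308645.
y - mu = 8.23.
D = 2*(9.308645 - (8.23)) = 2.157290, which rounds to 2.1573.

2.1573


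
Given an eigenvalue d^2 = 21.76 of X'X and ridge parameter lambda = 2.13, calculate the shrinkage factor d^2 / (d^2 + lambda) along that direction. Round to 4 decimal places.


Denominator = d^2 + lambda = 21.76 + 2.13 = 23.8900.
Shrinkage = 21.76 / 23.8900 = 0.9108.

0.9108


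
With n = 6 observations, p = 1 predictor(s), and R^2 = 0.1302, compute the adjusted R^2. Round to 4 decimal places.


Plug in: Adj R^2 = 1 - (1 - 0.1302) * 5/4.
= 1 - 0.8698 * 5/4
= 1 - 4.3490 / 4
= 1 - 1.0873 = -0.0873.

-0.0873


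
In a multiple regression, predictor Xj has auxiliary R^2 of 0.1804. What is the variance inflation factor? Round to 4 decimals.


VIF = 1 / (1 - 0.1804).
= 1 / 0.8196 = 1.2201.

1.2201


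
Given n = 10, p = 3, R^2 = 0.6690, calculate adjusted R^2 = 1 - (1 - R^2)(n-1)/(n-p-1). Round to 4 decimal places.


Adjusted R^2 = 1 - (1 - R^2) * (n-1)/(n-p-1).
(1 - R^2) = 0.3310.
(n-1)/(n-p-1) = 9/6.
(1 - R^2) * (n-1) = 0.3310 * 9 = 2.9790.
Divide by (n-p-1): 2.9790 / 6 = 0.4965.
Adj R^2 = 1 - 0.4965 = 0.5035.

0.5035


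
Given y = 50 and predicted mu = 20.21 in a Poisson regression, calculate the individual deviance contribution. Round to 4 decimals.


Compute y*ln(y/mu) = 50*ln(50/20.21) = 50*0.905845 = 45.292250.
y - mu = 29.79.
D = 2*(45.292250 - (29.79)) = 31.004500, which rounds to 31.0045.

31.0045


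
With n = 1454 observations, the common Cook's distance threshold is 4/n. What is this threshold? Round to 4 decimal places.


Using the rule of thumb:
Threshold = 4 / 1454 = 0.0028.

0.0028


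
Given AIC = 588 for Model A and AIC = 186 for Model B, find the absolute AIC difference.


|AIC_A - AIC_B| = |588 - 186| = 402.
Model B is preferred (lower AIC).

402


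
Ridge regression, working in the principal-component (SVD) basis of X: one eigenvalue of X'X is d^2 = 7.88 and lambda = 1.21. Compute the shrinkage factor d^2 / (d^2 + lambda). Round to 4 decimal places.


d^2 + lambda = 7.88 + 1.21 = 9.0900.
Shrinkage factor = 7.88/9.0900 = 0.8669.

0.8669


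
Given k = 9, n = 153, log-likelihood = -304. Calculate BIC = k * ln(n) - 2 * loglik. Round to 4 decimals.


Compute k*ln(n) = 9*ln(153) = 9*5.030438 = 45.273942.
Then -2*loglik = 608.
BIC = 45.273942 + 608 = 653.273942, which rounds to 653.2739.

653.2739


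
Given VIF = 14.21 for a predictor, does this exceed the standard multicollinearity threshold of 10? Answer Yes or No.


Check: VIF = 14.21 vs threshold = 10.
Since 14.21 >= 10, the answer is Yes.

Yes


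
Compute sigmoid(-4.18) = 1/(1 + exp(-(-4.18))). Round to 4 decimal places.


exp(4.1800) = 65.3659.
1 + exp(-z) = 66.3659.
sigmoid = 1/66.3659 = 0.0151.

0.0151


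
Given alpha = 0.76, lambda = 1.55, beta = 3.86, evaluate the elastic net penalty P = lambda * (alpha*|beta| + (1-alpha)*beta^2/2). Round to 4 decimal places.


L1 component = 0.76 * |3.86| = 2.9336.
L2 component = 0.24 * 3.86^2 / 2 = 1.7880.
Penalty = 1.55 * (2.9336 + 1.7880) = 1.55 * 4.7216 = 7.3184.

7.3184


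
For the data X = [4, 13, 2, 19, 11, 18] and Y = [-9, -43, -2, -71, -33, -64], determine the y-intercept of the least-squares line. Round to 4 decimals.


Compute b1 = -3.9865 from the OLS formula.
With xbar = 11.1667 and ybar = -37.0000, the intercept is:
b0 = -37.0000 - -3.9865 * 11.1667 = 7.5159.

7.5159


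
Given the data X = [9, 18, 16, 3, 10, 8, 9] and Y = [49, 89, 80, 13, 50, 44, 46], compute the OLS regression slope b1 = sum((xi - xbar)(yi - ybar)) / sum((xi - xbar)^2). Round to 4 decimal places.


The sample means are xbar = 10.4286 and ybar = 53.0000.
Compute S_xx = 153.7143 and S_xy = 759.0000.
Slope b1 = S_xy / S_xx = 759.0000 / 153.7143 = 4.9377.

4.9377


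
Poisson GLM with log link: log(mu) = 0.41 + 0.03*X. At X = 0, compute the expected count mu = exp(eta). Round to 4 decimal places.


eta = 0.41 + 0.03 * 0 = 0.4100.
mu = exp(0.4100) = 1.5068.

1.5068


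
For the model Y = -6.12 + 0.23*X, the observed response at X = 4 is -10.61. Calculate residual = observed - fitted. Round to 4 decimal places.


Compute yhat = -6.12 + (0.23)(4) = -5.2000.
Residual = actual - predicted = -10.61 - -5.2000 = -5.4100.

-5.4100


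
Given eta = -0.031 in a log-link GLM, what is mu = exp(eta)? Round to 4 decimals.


The inverse log link gives:
mu = exp(-0.031) = 0.9695.

0.9695


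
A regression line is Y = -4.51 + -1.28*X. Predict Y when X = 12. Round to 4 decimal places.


Plug X = 12 into Y = -4.51 + -1.28*X:
Y = -4.51 + -15.3600 = -19.8700.

-19.8700


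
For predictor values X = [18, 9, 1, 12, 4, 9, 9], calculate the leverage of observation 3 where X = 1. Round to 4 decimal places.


Mean of X: xbar = 8.8571.
SXX = 178.8571.
For X = 1: h = 1/7 + (1 - 8.8571)^2/178.8571 = 0.4880.

0.4880


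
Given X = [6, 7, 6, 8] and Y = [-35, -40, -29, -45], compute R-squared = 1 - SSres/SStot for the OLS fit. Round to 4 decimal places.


The fitted line is Y = 7.5455 + -6.6364*X.
SSres = 19.6364, SStot = 140.7500.
R^2 = 1 - SSres/SStot = 0.8605.

0.8605


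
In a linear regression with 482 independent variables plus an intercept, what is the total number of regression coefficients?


Including the intercept, the model has 482 predictor coefficients + 1 intercept.
Total = 483.

483


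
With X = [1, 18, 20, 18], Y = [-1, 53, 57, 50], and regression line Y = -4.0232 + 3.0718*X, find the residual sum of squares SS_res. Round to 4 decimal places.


Predicted values from Y = -4.0232 + 3.0718*X.
Residuals: [-0.0486, 1.7308, -0.4128, -1.2692].
SSres = 4.7793.

4.7793


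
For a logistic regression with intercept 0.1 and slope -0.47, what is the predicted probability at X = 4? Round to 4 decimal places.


z = 0.1 + -0.47 * 4 = -1.7800.
Sigmoid: P = 1 / (1 + exp(1.7800)) = 0.1443.

0.1443


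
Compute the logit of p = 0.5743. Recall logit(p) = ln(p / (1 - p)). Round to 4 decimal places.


The odds are p/(1-p) = 0.5743 / 0.4257 = 1.3491.
logit(p) = ln(1.3491) = 0.2994.

0.2994


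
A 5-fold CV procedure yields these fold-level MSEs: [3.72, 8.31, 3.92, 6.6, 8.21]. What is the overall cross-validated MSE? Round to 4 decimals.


Add all fold MSEs: 30.7600.
Divide by k = 5: 30.7600/5 = 6.1520.

6.1520


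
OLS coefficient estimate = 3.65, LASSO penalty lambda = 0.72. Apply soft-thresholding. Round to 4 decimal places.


Check: |3.65| = 3.65 vs lambda = 0.72.
Since |beta| > lambda, coefficient = sign(beta)*(|beta| - lambda) = 2.9300.
Soft-thresholded coefficient = 2.9300.

2.9300


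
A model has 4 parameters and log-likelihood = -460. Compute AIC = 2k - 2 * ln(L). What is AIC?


Compute:
2k = 2*4 = 8.
-2*loglik = -2*(-460) = 920.
AIC = 8 + 920 = 928.

928


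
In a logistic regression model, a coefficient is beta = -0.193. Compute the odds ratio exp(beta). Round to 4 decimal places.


The odds ratio is computed as:
OR = e^(-0.193) = 0.8245.

0.8245


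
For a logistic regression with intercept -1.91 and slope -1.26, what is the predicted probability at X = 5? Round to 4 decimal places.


Compute z = -1.91 + (-1.26)(5) = -8.2100.
exp(-z) = 3677.5425.
P = 1/(1 + 3677.5425) = 0.0003.

0.0003


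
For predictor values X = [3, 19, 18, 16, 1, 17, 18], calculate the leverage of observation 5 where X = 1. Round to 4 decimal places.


n = 7, xbar = 13.1429.
SXX = sum((xi - xbar)^2) = 354.8571.
h = 1/7 + (1 - 13.1429)^2 / 354.8571 = 0.5584.

0.5584


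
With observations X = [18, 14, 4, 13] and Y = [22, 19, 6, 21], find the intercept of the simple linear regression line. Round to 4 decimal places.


First find the slope: b1 = 1.2029.
Means: xbar = 12.2500, ybar = 17.0000.
b0 = ybar - b1 * xbar = 17.0000 - 1.2029 * 12.2500 = 2.2649.

2.2649


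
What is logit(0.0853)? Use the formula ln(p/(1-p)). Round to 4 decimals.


1 - p = 0.9147.
p/(1-p) = 0.0933.
logit = ln(0.0933) = -2.3724.

-2.3724


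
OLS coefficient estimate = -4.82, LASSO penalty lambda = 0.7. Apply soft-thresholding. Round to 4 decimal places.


|beta_OLS| = 4.82.
lambda = 0.7.
Since |beta| > lambda, coefficient = sign(beta)*(|beta| - lambda) = -4.1200.
Result = -4.1200.

-4.1200


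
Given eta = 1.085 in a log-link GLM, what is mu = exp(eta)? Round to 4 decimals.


Apply the inverse link:
mu = e^1.085 = 2.9594.

2.9594


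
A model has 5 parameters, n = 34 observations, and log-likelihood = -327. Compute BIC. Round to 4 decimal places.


ln(34) = 3.526361.
k * ln(n) = 5 * 3.526361 = 17.631805.
-2L = 654.
BIC = 17.631805 + 654 = 671.631805, which rounds to 671.6318.

671.6318


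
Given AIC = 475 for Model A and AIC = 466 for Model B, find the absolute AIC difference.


Compute |475 - 466| = 9.
Model B has the smaller AIC.

9


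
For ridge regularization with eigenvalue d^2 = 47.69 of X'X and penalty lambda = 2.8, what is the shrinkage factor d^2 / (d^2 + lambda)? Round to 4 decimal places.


d^2 + lambda = 47.69 + 2.8 = 50.4900.
Shrinkage factor = 47.69/50.4900 = 0.9445.

0.9445
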